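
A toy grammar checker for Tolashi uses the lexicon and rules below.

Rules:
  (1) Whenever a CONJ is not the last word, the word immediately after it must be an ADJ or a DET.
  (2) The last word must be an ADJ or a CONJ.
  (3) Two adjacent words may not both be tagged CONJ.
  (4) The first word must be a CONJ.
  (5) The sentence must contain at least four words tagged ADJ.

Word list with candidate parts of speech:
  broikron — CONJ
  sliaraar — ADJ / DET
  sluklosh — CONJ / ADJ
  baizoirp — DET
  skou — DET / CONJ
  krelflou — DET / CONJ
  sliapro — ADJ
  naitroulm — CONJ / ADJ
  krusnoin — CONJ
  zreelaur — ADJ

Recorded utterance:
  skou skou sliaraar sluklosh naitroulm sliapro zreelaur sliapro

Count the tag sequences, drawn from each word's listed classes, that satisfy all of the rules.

Candidates per position — 1:skou {DET,CONJ}; 2:skou {DET,CONJ}; 3:sliaraar {ADJ,DET}; 4:sluklosh {CONJ,ADJ}; 5:naitroulm {CONJ,ADJ}; 6:sliapro {ADJ}; 7:zreelaur {ADJ}; 8:sliapro {ADJ}.
There are 32 candidate sequences in total.
Checking each against the rules leaves 6 sequences.
Count = 6.

6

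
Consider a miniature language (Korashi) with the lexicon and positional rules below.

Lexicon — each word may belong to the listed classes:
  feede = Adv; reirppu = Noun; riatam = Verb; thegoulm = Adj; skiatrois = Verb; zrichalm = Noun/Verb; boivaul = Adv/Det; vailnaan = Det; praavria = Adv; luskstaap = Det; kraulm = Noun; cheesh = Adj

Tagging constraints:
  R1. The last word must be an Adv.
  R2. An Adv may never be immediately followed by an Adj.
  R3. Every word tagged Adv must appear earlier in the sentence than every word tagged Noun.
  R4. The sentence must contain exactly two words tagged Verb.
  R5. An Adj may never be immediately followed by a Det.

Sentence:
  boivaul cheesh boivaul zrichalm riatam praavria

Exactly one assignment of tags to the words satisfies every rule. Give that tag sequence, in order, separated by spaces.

Candidates per position — 1:boivaul {Adv,Det}; 2:cheesh {Adj}; 3:boivaul {Adv,Det}; 4:zrichalm {Noun,Verb}; 5:riatam {Verb}; 6:praavria {Adv}.
Word 1 cannot be Adv — rule 2 would then fail for every completion. It is Det.
Word 3 cannot be Det — rule 5 would then fail for every completion. It is Adv.
Word 4 cannot be Noun — rule 3 would then fail for every completion. It is Verb.
That leaves exactly one tagging: Det Adj Adv Verb Verb Adv.
Check: rule 1 satisfied; rule 2 satisfied; rule 3 satisfied; rule 4 satisfied; rule 5 satisfied.

Det Adj Adv Verb Verb Adv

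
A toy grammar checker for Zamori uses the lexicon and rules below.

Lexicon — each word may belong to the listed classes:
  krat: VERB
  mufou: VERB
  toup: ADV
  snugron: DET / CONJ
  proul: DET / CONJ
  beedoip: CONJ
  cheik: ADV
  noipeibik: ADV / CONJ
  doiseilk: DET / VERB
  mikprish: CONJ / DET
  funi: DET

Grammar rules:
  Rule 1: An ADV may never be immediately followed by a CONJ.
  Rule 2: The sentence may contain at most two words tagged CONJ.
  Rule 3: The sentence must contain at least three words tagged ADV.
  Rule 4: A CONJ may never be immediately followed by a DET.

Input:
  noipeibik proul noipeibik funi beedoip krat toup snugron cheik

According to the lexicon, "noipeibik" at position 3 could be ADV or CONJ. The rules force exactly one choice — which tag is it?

ADV

Candidates per position — 1:noipeibik {ADV,CONJ}; 2:proul {DET,CONJ}; 3:noipeibik {ADV,CONJ}; 4:funi {DET}; 5:beedoip {CONJ}; 6:krat {VERB}; 7:toup {ADV}; 8:snugron {DET,CONJ}; 9:cheik {ADV}.
Word 3 cannot be CONJ — rule 4 would then fail for every completion. It is ADV.
Word 8 cannot be CONJ — rule 1 would then fail for every completion. It is DET.
The remaining ambiguous positions (1, 2) are resolved jointly — only one combination satisfies every rule.
That leaves exactly one tagging: ADV DET ADV DET CONJ VERB ADV DET ADV.
Checking: rule 1 holds; rule 2 holds; rule 3 holds; rule 4 holds.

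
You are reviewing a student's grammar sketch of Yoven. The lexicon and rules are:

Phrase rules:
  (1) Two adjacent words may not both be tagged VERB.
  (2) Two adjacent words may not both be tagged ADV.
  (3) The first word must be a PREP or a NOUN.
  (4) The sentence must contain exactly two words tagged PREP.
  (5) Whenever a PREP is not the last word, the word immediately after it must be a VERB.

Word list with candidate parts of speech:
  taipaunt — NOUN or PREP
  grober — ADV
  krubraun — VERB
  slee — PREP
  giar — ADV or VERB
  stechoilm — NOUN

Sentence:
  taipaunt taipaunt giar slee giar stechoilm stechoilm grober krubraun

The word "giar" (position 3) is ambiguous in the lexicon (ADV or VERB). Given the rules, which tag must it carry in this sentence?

Candidates per position — 1:taipaunt {NOUN,PREP}; 2:taipaunt {NOUN,PREP}; 3:giar {ADV,VERB}; 4:slee {PREP}; 5:giar {ADV,VERB}; 6:stechoilm {NOUN}; 7:stechoilm {NOUN}; 8:grober {ADV}; 9:krubraun {VERB}.
Position 1: PREP is ruled out by rule 5; that leaves NOUN.
Position 2: NOUN is ruled out by rule 4; that leaves PREP.
Position 3: ADV is ruled out by rule 5; that leaves VERB.
Position 5: ADV is ruled out by rule 5; that leaves VERB.
The unique satisfying tagging is: NOUN PREP VERB PREP VERB NOUN NOUN ADV VERB.
Checking: rule 1 satisfied; rule 2 satisfied; rule 3 satisfied; rule 4 satisfied; rule 5 satisfied.

VERB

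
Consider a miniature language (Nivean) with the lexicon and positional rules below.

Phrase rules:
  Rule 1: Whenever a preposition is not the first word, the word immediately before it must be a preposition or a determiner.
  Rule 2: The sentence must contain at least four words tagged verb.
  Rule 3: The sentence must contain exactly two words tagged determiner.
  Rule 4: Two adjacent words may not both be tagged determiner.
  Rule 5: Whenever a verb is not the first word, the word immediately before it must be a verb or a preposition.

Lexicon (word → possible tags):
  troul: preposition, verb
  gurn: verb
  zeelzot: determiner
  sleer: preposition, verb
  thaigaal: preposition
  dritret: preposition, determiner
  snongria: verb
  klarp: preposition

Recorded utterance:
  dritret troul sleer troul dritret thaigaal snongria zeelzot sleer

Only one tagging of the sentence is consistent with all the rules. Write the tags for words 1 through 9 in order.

preposition verb verb verb determiner preposition verb determiner preposition

Candidates per position — 1:dritret {preposition,determiner}; 2:troul {preposition,verb}; 3:sleer {preposition,verb}; 4:troul {preposition,verb}; 5:dritret {preposition,determiner}; 6:thaigaal {preposition}; 7:snongria {verb}; 8:zeelzot {determiner}; 9:sleer {preposition,verb}.
Position 9: verb is ruled out by rule 5; that leaves preposition.
Position 2: preposition is ruled out by rule 2; that leaves verb.
Position 3: preposition is ruled out by rule 1; that leaves verb.
Position 4: preposition is ruled out by rule 1; that leaves verb.
Position 5: preposition is ruled out by rule 1; that leaves determiner.
Position 1: determiner is ruled out by rule 3; that leaves preposition.
That leaves exactly one tagging: preposition verb verb verb determiner preposition verb determiner preposition.
Check: rule 1 satisfied; rule 2 satisfied; rule 3 satisfied; rule 4 satisfied; rule 5 satisfied.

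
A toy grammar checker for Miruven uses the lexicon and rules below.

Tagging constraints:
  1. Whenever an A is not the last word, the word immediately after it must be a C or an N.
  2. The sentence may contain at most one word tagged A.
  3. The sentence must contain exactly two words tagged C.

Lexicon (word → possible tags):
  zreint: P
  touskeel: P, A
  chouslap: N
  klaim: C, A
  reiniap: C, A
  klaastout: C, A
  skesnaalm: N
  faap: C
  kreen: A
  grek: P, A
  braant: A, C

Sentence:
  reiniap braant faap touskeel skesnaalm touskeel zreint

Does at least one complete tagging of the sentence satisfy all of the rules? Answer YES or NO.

YES

Candidates per position — 1:reiniap {C,A}; 2:braant {A,C}; 3:faap {C}; 4:touskeel {P,A}; 5:skesnaalm {N}; 6:touskeel {P,A}; 7:zreint {P}.
One satisfying assignment: A C C P N P P.
Check: rule 1 holds; rule 2 holds; rule 3 holds.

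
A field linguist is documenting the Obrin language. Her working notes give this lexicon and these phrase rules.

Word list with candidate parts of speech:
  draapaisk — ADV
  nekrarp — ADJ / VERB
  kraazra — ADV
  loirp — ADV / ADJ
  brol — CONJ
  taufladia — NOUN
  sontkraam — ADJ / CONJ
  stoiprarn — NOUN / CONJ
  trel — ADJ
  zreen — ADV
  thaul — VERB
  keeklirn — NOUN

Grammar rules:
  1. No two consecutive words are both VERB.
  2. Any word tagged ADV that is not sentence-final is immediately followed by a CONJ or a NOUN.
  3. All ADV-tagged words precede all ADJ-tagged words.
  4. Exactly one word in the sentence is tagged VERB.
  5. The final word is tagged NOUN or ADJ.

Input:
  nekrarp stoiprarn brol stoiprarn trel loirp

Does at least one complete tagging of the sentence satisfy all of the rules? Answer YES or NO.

Candidates per position — 1:nekrarp {ADJ,VERB}; 2:stoiprarn {NOUN,CONJ}; 3:brol {CONJ}; 4:stoiprarn {NOUN,CONJ}; 5:trel {ADJ}; 6:loirp {ADV,ADJ}.
One satisfying assignment: VERB CONJ CONJ NOUN ADJ ADJ.
Check: rule 1 ✓; rule 2 ✓; rule 3 ✓; rule 4 ✓; rule 5 ✓.

YES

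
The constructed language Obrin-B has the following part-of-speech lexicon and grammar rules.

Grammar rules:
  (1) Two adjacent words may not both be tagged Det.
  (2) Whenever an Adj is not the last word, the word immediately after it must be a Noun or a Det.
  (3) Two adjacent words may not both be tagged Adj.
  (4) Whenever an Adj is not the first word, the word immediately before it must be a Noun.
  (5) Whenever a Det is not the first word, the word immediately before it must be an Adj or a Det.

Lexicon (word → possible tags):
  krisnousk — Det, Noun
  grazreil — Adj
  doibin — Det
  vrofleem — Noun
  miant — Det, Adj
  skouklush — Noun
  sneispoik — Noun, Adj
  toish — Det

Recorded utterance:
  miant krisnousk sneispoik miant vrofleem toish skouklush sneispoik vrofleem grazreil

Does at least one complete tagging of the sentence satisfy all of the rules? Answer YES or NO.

Candidates per position — 1:miant {Det,Adj}; 2:krisnousk {Det,Noun}; 3:sneispoik {Noun,Adj}; 4:miant {Det,Adj}; 5:vrofleem {Noun}; 6:toish {Det}; 7:skouklush {Noun}; 8:sneispoik {Noun,Adj}; 9:vrofleem {Noun}; 10:grazreil {Adj}.
Rule 5 cannot be satisfied by any choice of tags from the lexicon.
So there is no consistent tagging.

NO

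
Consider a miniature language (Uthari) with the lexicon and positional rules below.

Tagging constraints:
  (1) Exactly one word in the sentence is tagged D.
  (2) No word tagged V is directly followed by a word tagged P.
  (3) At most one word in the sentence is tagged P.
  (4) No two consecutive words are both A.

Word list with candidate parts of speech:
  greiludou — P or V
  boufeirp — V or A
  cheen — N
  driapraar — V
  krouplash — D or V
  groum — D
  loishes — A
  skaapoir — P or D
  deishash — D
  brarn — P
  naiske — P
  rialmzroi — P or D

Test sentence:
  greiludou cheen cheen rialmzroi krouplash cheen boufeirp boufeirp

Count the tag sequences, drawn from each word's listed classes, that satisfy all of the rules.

Candidates per position — 1:greiludou {P,V}; 2:cheen {N}; 3:cheen {N}; 4:rialmzroi {P,D}; 5:krouplash {D,V}; 6:cheen {N}; 7:boufeirp {V,A}; 8:boufeirp {V,A}.
There are 32 candidate sequences in total.
Checking each against the rules leaves 9 sequences.
Count = 9.

9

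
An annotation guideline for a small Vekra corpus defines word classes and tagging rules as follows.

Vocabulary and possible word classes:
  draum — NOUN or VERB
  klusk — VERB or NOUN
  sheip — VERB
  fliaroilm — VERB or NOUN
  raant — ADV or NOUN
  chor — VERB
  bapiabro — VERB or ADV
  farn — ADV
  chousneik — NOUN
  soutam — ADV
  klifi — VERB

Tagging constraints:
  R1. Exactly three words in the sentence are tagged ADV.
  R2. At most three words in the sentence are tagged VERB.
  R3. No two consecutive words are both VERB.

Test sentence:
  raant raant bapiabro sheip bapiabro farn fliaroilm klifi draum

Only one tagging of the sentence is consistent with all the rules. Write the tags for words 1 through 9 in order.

Candidates per position — 1:raant {ADV,NOUN}; 2:raant {ADV,NOUN}; 3:bapiabro {VERB,ADV}; 4:sheip {VERB}; 5:bapiabro {VERB,ADV}; 6:farn {ADV}; 7:fliaroilm {VERB,NOUN}; 8:klifi {VERB}; 9:draum {NOUN,VERB}.
At position 3, choosing VERB makes rule 3 impossible to satisfy; hence ADV.
At position 5, choosing VERB makes rule 3 impossible to satisfy; hence ADV.
At position 7, choosing VERB makes rule 3 impossible to satisfy; hence NOUN.
At position 9, choosing VERB makes rule 3 impossible to satisfy; hence NOUN.
At position 1, choosing ADV makes rule 1 impossible to satisfy; hence NOUN.
At position 2, choosing ADV makes rule 1 impossible to satisfy; hence NOUN.
The unique satisfying tagging is: NOUN NOUN ADV VERB ADV ADV NOUN VERB NOUN.
Check: rule 1 satisfied; rule 2 satisfied; rule 3 satisfied.

NOUN NOUN ADV VERB ADV ADV NOUN VERB NOUN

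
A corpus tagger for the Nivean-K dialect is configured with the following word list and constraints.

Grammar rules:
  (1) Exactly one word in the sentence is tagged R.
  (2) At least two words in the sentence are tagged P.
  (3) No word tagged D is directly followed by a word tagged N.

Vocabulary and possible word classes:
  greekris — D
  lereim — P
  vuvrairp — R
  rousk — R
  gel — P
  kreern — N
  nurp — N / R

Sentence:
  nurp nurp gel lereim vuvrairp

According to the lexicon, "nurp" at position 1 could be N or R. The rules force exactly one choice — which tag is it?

Candidates per position — 1:nurp {N,R}; 2:nurp {N,R}; 3:gel {P}; 4:lereim {P}; 5:vuvrairp {R}.
At position 1, choosing R makes rule 1 impossible to satisfy; hence N.
At position 2, choosing R makes rule 1 impossible to satisfy; hence N.
That leaves exactly one tagging: N N P P R.
Verifying each rule — rule 1 satisfied; rule 2 satisfied; rule 3 satisfied.

N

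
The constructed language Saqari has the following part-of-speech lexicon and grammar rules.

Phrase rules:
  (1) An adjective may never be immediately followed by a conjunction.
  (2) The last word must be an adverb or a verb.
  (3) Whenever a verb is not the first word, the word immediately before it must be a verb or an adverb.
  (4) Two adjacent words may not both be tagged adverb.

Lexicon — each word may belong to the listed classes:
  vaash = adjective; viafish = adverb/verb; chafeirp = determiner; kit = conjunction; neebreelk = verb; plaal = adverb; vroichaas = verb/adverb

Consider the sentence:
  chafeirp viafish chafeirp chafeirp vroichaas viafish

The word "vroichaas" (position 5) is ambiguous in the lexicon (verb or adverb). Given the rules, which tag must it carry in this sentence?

adverb

Candidates per position — 1:chafeirp {determiner}; 2:viafish {adverb,verb}; 3:chafeirp {determiner}; 4:chafeirp {determiner}; 5:vroichaas {verb,adverb}; 6:viafish {adverb,verb}.
Position 2: verb is ruled out by rule 3; that leaves adverb.
Position 5: verb is ruled out by rule 3; that leaves adverb.
Position 6: adverb is ruled out by rule 4; that leaves verb.
So the tagging must be: determiner adverb determiner determiner adverb verb.
Rule-by-rule: rule 1 holds; rule 2 holds; rule 3 holds; rule 4 holds.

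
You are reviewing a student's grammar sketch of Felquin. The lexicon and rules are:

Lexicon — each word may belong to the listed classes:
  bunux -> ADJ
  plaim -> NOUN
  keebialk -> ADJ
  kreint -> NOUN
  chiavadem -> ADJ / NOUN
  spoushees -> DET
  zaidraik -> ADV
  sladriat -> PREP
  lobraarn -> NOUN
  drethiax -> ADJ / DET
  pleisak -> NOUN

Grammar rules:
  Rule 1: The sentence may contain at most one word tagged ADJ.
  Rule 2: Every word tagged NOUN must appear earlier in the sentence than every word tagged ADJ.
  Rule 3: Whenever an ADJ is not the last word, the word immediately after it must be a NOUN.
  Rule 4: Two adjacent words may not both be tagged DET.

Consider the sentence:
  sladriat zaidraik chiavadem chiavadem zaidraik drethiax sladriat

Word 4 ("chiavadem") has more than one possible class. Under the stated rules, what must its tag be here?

NOUN

Candidates per position — 1:sladriat {PREP}; 2:zaidraik {ADV}; 3:chiavadem {ADJ,NOUN}; 4:chiavadem {ADJ,NOUN}; 5:zaidraik {ADV}; 6:drethiax {ADJ,DET}; 7:sladriat {PREP}.
Word 4 cannot be ADJ — rule 3 would then fail for every completion. It is NOUN.
Word 6 cannot be ADJ — rule 3 would then fail for every completion. It is DET.
Word 3 cannot be ADJ — rule 2 would then fail for every completion. It is NOUN.
That leaves exactly one tagging: PREP ADV NOUN NOUN ADV DET PREP.
Verifying each rule — rule 1 ok; rule 2 ok; rule 3 ok; rule 4 ok.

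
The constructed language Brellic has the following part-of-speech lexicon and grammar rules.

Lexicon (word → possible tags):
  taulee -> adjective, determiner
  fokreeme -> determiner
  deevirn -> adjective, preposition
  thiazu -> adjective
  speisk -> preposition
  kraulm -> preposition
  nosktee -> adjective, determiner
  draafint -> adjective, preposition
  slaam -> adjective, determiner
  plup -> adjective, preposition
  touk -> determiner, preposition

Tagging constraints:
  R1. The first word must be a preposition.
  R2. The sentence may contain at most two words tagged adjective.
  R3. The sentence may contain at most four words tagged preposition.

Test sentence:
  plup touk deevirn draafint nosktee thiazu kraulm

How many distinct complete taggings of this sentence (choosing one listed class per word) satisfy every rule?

6

Candidates per position — 1:plup {adjective,preposition}; 2:touk {determiner,preposition}; 3:deevirn {adjective,preposition}; 4:draafint {adjective,preposition}; 5:nosktee {adjective,determiner}; 6:thiazu {adjective}; 7:kraulm {preposition}.
There are 32 candidate sequences in total.
Checking each against the rules leaves 6 sequences.
Count = 6.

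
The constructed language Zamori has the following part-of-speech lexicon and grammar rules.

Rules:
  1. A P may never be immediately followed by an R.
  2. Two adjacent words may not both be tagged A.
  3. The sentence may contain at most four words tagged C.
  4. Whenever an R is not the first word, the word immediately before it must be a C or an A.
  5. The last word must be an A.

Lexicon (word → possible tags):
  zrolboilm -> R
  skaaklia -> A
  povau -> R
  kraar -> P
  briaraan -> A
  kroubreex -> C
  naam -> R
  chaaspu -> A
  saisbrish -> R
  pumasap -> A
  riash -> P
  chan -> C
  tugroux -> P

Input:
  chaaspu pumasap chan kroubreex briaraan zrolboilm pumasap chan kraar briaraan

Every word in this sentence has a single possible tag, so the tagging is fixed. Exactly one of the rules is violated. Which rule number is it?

2

Fixed tagging: A A C C A R A C P A.
Applying the rules: R1 ok, R2 fails, R3 ok, R4 ok, R5 ok.
Only rule 2 fails.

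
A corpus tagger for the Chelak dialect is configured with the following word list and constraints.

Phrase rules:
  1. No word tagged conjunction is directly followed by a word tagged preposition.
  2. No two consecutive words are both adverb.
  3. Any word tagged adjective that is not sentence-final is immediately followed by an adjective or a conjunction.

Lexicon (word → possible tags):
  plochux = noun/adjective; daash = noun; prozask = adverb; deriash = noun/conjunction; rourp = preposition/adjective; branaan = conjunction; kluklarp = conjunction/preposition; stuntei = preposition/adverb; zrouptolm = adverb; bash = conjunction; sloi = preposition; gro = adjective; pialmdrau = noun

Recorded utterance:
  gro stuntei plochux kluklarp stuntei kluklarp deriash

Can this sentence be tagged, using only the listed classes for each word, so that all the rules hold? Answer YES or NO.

NO

Candidates per position — 1:gro {adjective}; 2:stuntei {preposition,adverb}; 3:plochux {noun,adjective}; 4:kluklarp {conjunction,preposition}; 5:stuntei {preposition,adverb}; 6:kluklarp {conjunction,preposition}; 7:deriash {noun,conjunction}.
Rule 3 cannot be satisfied by any choice of tags from the lexicon.
So there is no consistent tagging.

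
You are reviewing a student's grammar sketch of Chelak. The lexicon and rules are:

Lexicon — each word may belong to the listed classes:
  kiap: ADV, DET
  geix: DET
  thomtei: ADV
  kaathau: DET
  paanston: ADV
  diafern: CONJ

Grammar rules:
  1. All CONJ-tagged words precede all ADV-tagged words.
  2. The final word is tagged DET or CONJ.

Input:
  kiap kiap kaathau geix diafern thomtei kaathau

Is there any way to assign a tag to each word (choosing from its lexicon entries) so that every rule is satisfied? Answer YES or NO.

Candidates per position — 1:kiap {ADV,DET}; 2:kiap {ADV,DET}; 3:kaathau {DET}; 4:geix {DET}; 5:diafern {CONJ}; 6:thomtei {ADV}; 7:kaathau {DET}.
One satisfying assignment: DET DET DET DET CONJ ADV DET.
Verifying each rule — rule 1 satisfied; rule 2 satisfied.

YES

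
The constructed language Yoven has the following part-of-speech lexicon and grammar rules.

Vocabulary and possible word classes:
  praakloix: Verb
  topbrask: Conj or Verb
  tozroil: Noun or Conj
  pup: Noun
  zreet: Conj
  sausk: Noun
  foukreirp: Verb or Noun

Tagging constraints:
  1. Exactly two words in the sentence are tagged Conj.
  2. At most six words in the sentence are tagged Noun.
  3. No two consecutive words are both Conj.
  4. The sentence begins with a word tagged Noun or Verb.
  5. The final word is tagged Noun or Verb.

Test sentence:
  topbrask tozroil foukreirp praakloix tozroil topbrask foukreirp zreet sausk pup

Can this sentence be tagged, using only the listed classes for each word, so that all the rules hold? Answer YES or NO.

YES

Candidates per position — 1:topbrask {Conj,Verb}; 2:tozroil {Noun,Conj}; 3:foukreirp {Verb,Noun}; 4:praakloix {Verb}; 5:tozroil {Noun,Conj}; 6:topbrask {Conj,Verb}; 7:foukreirp {Verb,Noun}; 8:zreet {Conj}; 9:sausk {Noun}; 10:pup {Noun}.
One satisfying assignment: Verb Noun Noun Verb Conj Verb Verb Conj Noun Noun.
Verifying each rule — rule 1 ok; rule 2 ok; rule 3 ok; rule 4 ok; rule 5 ok.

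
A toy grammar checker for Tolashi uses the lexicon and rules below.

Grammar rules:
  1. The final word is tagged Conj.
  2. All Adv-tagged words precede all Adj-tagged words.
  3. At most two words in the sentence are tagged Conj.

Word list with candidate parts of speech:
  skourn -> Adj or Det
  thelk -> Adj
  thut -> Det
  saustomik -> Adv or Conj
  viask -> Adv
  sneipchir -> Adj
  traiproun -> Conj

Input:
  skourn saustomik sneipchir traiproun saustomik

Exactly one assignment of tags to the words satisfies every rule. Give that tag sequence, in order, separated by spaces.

Det Adv Adj Conj Conj

Candidates per position — 1:skourn {Adj,Det}; 2:saustomik {Adv,Conj}; 3:sneipchir {Adj}; 4:traiproun {Conj}; 5:saustomik {Adv,Conj}.
If word 5 were Adv, no tagging could satisfy rule 1; so word 5 is Conj.
If word 2 were Conj, no tagging could satisfy rule 3; so word 2 is Adv.
If word 1 were Adj, no tagging could satisfy rule 2; so word 1 is Det.
That leaves exactly one tagging: Det Adv Adj Conj Conj.
Rule-by-rule: rule 1 satisfied; rule 2 satisfied; rule 3 satisfied.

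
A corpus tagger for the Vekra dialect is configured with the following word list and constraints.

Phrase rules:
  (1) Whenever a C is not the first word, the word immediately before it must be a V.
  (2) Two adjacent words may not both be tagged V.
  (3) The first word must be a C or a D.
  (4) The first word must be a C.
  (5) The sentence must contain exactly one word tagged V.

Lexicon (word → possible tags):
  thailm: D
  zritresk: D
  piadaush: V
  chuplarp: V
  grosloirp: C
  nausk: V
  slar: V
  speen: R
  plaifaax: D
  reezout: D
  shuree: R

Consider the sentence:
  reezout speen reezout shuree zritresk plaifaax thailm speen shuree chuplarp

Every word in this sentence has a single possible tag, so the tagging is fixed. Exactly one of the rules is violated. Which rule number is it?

Fixed tagging: D R D R D D D R R V.
Applying the rules: R1 ok, R2 ok, R3 ok, R4 fails, R5 ok.
Only rule 4 fails.

4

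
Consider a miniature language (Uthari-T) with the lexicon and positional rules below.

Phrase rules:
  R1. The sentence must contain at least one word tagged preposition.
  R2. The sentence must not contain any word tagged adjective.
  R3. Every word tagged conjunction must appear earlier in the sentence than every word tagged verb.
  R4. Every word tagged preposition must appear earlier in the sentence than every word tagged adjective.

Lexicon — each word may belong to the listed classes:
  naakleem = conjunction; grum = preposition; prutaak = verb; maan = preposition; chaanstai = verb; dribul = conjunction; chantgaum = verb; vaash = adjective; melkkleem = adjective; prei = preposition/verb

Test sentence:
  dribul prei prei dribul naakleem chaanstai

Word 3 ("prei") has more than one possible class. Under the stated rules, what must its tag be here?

preposition

Candidates per position — 1:dribul {conjunction}; 2:prei {preposition,verb}; 3:prei {preposition,verb}; 4:dribul {conjunction}; 5:naakleem {conjunction}; 6:chaanstai {verb}.
Position 2: verb is ruled out by rule 3; that leaves preposition.
Position 3: verb is ruled out by rule 3; that leaves preposition.
The unique satisfying tagging is: conjunction preposition preposition conjunction conjunction verb.
Rule-by-rule: rule 1 holds; rule 2 holds; rule 3 holds; rule 4 holds.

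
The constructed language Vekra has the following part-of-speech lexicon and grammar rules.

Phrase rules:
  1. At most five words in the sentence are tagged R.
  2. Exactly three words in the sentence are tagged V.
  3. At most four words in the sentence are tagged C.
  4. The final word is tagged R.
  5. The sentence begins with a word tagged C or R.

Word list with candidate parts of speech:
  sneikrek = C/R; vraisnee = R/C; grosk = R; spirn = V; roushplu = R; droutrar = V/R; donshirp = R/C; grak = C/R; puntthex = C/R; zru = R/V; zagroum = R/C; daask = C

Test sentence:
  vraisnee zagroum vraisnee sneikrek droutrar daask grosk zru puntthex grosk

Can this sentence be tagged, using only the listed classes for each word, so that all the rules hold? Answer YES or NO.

Candidates per position — 1:vraisnee {R,C}; 2:zagroum {R,C}; 3:vraisnee {R,C}; 4:sneikrek {C,R}; 5:droutrar {V,R}; 6:daask {C}; 7:grosk {R}; 8:zru {R,V}; 9:puntthex {C,R}; 10:grosk {R}.
Rule 2 cannot be satisfied by any choice of tags from the lexicon.
So there is no consistent tagging.

NO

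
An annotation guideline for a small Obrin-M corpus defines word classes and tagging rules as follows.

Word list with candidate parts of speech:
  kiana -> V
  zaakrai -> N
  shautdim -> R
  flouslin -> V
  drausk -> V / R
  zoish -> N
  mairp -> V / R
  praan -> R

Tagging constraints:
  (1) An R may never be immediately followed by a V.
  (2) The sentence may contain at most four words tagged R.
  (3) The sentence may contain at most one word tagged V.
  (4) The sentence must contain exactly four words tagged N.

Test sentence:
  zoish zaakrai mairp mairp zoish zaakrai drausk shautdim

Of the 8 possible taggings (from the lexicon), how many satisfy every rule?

Candidates per position — 1:zoish {N}; 2:zaakrai {N}; 3:mairp {V,R}; 4:mairp {V,R}; 5:zoish {N}; 6:zaakrai {N}; 7:drausk {V,R}; 8:shautdim {R}.
There are 8 candidate sequences in total.
The sequences that satisfy every rule: N N V R N N R R; N N R R N N V R; N N R R N N R R.
Count = 3.

3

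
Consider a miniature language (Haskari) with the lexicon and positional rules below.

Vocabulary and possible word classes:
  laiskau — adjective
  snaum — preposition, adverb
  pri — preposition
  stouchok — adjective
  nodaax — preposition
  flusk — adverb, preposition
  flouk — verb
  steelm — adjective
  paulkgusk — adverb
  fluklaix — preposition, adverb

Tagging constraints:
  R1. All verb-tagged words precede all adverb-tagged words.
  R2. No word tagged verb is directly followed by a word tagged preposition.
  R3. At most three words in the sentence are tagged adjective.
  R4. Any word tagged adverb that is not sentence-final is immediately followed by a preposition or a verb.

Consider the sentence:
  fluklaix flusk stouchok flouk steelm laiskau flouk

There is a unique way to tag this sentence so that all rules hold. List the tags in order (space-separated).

Candidates per position — 1:fluklaix {preposition,adverb}; 2:flusk {adverb,preposition}; 3:stouchok {adjective}; 4:flouk {verb}; 5:steelm {adjective}; 6:laiskau {adjective}; 7:flouk {verb}.
If word 1 were adverb, no tagging could satisfy rule 1; so word 1 is preposition.
If word 2 were adverb, no tagging could satisfy rule 1; so word 2 is preposition.
The unique satisfying tagging is: preposition preposition adjective verb adjective adjective verb.
Verifying each rule — rule 1 ✓; rule 2 ✓; rule 3 ✓; rule 4 ✓.

preposition preposition adjective verb adjective adjective verb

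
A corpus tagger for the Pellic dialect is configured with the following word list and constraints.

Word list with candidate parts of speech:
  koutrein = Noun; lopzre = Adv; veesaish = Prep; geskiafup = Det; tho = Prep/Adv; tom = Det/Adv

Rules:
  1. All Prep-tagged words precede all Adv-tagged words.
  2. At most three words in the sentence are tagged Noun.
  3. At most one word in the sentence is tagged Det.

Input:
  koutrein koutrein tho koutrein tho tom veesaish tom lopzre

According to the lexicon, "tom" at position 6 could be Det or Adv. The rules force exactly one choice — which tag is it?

Det

Candidates per position — 1:koutrein {Noun}; 2:koutrein {Noun}; 3:tho {Prep,Adv}; 4:koutrein {Noun}; 5:tho {Prep,Adv}; 6:tom {Det,Adv}; 7:veesaish {Prep}; 8:tom {Det,Adv}; 9:lopzre {Adv}.
Word 3 cannot be Adv — rule 1 would then fail for every completion. It is Prep.
Word 5 cannot be Adv — rule 1 would then fail for every completion. It is Prep.
Word 6 cannot be Adv — rule 1 would then fail for every completion. It is Det.
Word 8 cannot be Det — rule 3 would then fail for every completion. It is Adv.
So the tagging must be: Noun Noun Prep Noun Prep Det Prep Adv Adv.
Check: rule 1 satisfied; rule 2 satisfied; rule 3 satisfied.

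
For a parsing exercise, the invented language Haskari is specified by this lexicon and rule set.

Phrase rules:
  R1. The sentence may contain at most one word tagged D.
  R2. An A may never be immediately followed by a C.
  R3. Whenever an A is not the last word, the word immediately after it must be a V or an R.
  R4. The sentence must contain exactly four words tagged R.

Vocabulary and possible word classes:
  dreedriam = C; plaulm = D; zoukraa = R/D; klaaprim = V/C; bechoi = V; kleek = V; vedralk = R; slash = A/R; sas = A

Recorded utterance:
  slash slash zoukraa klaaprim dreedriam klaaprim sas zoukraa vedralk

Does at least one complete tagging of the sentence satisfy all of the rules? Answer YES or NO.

YES

Candidates per position — 1:slash {A,R}; 2:slash {A,R}; 3:zoukraa {R,D}; 4:klaaprim {V,C}; 5:dreedriam {C}; 6:klaaprim {V,C}; 7:sas {A}; 8:zoukraa {R,D}; 9:vedralk {R}.
One satisfying assignment: A R R V C V A R R.
Checking: rule 1 ✓; rule 2 ✓; rule 3 ✓; rule 4 ✓.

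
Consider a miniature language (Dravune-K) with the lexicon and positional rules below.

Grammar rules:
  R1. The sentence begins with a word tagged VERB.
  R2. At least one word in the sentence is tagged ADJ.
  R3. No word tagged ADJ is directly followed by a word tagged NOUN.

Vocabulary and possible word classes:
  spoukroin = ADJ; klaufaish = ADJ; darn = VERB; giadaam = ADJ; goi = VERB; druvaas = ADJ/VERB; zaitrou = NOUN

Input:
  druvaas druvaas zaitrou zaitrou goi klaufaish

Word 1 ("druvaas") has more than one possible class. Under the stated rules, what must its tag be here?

VERB

Candidates per position — 1:druvaas {ADJ,VERB}; 2:druvaas {ADJ,VERB}; 3:zaitrou {NOUN}; 4:zaitrou {NOUN}; 5:goi {VERB}; 6:klaufaish {ADJ}.
Position 1: ADJ is ruled out by rule 1; that leaves VERB.
Position 2: ADJ is ruled out by rule 3; that leaves VERB.
That leaves exactly one tagging: VERB VERB NOUN NOUN VERB ADJ.
Checking: rule 1 ✓; rule 2 ✓; rule 3 ✓.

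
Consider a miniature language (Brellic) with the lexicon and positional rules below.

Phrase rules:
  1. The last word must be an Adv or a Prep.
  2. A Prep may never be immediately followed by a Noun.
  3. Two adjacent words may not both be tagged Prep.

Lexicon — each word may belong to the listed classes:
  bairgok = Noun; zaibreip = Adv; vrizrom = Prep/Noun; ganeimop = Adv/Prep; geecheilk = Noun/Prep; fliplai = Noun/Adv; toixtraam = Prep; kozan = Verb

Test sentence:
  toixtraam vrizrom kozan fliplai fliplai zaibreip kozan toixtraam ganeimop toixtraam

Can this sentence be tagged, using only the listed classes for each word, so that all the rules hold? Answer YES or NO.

Candidates per position — 1:toixtraam {Prep}; 2:vrizrom {Prep,Noun}; 3:kozan {Verb}; 4:fliplai {Noun,Adv}; 5:fliplai {Noun,Adv}; 6:zaibreip {Adv}; 7:kozan {Verb}; 8:toixtraam {Prep}; 9:ganeimop {Adv,Prep}; 10:toixtraam {Prep}.
Every candidate sequence violates at least one rule; no consistent tagging exists.

NO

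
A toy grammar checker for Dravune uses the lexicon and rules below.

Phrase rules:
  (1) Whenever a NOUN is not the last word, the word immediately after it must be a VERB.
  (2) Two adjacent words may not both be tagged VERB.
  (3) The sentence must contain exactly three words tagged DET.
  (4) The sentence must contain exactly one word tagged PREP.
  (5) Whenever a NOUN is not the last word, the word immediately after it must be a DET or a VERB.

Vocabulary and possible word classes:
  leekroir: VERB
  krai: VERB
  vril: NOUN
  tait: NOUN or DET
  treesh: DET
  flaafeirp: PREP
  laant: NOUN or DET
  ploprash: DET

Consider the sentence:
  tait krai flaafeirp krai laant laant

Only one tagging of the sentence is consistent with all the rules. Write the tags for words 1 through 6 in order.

Candidates per position — 1:tait {NOUN,DET}; 2:krai {VERB}; 3:flaafeirp {PREP}; 4:krai {VERB}; 5:laant {NOUN,DET}; 6:laant {NOUN,DET}.
If word 1 were NOUN, no tagging could satisfy rule 3; so word 1 is DET.
If word 5 were NOUN, no tagging could satisfy rule 1; so word 5 is DET.
If word 6 were NOUN, no tagging could satisfy rule 3; so word 6 is DET.
The unique satisfying tagging is: DET VERB PREP VERB DET DET.
Check: rule 1 ok; rule 2 ok; rule 3 ok; rule 4 ok; rule 5 ok.

DET VERB PREP VERB DET DET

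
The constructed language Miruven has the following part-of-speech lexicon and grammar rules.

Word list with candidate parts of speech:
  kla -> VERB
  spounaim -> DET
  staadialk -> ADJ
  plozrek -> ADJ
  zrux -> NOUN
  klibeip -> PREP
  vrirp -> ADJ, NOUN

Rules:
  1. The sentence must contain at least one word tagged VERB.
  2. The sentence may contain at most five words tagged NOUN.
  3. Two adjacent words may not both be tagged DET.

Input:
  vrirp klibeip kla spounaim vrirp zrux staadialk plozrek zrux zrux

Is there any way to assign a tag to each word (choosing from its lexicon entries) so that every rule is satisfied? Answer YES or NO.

YES

Candidates per position — 1:vrirp {ADJ,NOUN}; 2:klibeip {PREP}; 3:kla {VERB}; 4:spounaim {DET}; 5:vrirp {ADJ,NOUN}; 6:zrux {NOUN}; 7:staadialk {ADJ}; 8:plozrek {ADJ}; 9:zrux {NOUN}; 10:zrux {NOUN}.
One satisfying assignment: NOUN PREP VERB DET ADJ NOUN ADJ ADJ NOUN NOUN.
Check: rule 1 ok; rule 2 ok; rule 3 ok.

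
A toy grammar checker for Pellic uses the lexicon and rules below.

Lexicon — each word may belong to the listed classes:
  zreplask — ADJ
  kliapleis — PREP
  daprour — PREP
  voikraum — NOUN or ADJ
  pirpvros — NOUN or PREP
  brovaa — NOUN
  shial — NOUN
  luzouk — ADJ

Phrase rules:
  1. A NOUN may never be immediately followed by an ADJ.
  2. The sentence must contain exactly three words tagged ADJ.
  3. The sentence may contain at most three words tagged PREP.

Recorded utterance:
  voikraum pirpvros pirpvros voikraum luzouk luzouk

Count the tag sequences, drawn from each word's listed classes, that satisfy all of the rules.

2

Candidates per position — 1:voikraum {NOUN,ADJ}; 2:pirpvros {NOUN,PREP}; 3:pirpvros {NOUN,PREP}; 4:voikraum {NOUN,ADJ}; 5:luzouk {ADJ}; 6:luzouk {ADJ}.
There are 16 candidate sequences in total.
The sequences that satisfy every rule: NOUN NOUN PREP ADJ ADJ ADJ; NOUN PREP PREP ADJ ADJ ADJ.
Count = 2.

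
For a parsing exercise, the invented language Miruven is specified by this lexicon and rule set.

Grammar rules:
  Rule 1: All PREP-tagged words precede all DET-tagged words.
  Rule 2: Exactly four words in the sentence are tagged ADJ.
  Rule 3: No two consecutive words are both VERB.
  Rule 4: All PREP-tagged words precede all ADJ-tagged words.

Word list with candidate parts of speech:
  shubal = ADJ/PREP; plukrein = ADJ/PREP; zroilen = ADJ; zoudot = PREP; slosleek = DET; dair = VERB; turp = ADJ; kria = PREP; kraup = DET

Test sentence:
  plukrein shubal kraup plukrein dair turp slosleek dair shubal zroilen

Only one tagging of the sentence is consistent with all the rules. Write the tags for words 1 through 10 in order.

Candidates per position — 1:plukrein {ADJ,PREP}; 2:shubal {ADJ,PREP}; 3:kraup {DET}; 4:plukrein {ADJ,PREP}; 5:dair {VERB}; 6:turp {ADJ}; 7:slosleek {DET}; 8:dair {VERB}; 9:shubal {ADJ,PREP}; 10:zroilen {ADJ}.
If word 4 were PREP, no tagging could satisfy rule 1; so word 4 is ADJ.
If word 9 were PREP, no tagging could satisfy rule 1; so word 9 is ADJ.
If word 1 were ADJ, no tagging could satisfy rule 2; so word 1 is PREP.
If word 2 were ADJ, no tagging could satisfy rule 2; so word 2 is PREP.
That leaves exactly one tagging: PREP PREP DET ADJ VERB ADJ DET VERB ADJ ADJ.
Checking: rule 1 holds; rule 2 holds; rule 3 holds; rule 4 holds.

PREP PREP DET ADJ VERB ADJ DET VERB ADJ ADJ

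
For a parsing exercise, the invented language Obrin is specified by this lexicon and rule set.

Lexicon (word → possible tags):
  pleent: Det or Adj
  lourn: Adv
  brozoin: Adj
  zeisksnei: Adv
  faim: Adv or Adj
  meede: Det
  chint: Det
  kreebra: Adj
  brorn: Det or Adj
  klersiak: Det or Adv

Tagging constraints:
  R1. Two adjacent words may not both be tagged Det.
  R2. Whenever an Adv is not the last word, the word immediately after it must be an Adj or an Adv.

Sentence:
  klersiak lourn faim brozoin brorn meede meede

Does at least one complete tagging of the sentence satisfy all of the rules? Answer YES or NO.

NO

Candidates per position — 1:klersiak {Det,Adv}; 2:lourn {Adv}; 3:faim {Adv,Adj}; 4:brozoin {Adj}; 5:brorn {Det,Adj}; 6:meede {Det}; 7:meede {Det}.
Rule 1 cannot be satisfied by any choice of tags from the lexicon.
So there is no consistent tagging.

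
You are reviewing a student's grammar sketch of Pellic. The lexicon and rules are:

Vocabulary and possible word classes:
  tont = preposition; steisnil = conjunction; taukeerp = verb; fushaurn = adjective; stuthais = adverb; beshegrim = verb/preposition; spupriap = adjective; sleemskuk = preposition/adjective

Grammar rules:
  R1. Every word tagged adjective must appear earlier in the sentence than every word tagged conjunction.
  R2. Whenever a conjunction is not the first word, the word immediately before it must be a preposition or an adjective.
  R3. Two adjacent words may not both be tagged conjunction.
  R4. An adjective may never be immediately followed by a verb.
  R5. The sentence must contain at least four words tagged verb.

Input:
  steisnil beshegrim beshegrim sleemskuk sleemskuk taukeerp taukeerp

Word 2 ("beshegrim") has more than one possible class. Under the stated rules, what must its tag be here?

verb

Candidates per position — 1:steisnil {conjunction}; 2:beshegrim {verb,preposition}; 3:beshegrim {verb,preposition}; 4:sleemskuk {preposition,adjective}; 5:sleemskuk {preposition,adjective}; 6:taukeerp {verb}; 7:taukeerp {verb}.
Word 2 cannot be preposition — rule 5 would then fail for every completion. It is verb.
Word 3 cannot be preposition — rule 5 would then fail for every completion. It is verb.
Word 4 cannot be adjective — rule 1 would then fail for every completion. It is preposition.
Word 5 cannot be adjective — rule 1 would then fail for every completion. It is preposition.
That leaves exactly one tagging: conjunction verb verb preposition preposition verb verb.
Checking: rule 1 ok; rule 2 ok; rule 3 ok; rule 4 ok; rule 5 ok.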